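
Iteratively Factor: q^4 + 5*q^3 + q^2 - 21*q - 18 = (q + 1)*(q^3 + 4*q^2 - 3*q - 18) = (q + 1)*(q + 3)*(q^2 + q - 6) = (q - 2)*(q + 1)*(q + 3)*(q + 3)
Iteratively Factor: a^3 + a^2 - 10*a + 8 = (a - 1)*(a^2 + 2*a - 8) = (a - 2)*(a - 1)*(a + 4)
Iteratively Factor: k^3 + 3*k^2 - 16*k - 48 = (k + 3)*(k^2 - 16) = (k + 3)*(k + 4)*(k - 4)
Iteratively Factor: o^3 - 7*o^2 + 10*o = (o)*(o^2 - 7*o + 10) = o*(o - 2)*(o - 5)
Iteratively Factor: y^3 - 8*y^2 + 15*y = (y - 3)*(y^2 - 5*y) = y*(y - 3)*(y - 5)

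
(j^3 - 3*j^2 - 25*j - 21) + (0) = j^3 - 3*j^2 - 25*j - 21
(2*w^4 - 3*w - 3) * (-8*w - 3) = -16*w^5 - 6*w^4 + 24*w^2 + 33*w + 9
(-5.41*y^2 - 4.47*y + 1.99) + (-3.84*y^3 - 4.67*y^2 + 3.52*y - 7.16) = -3.84*y^3 - 10.08*y^2 - 0.95*y - 5.17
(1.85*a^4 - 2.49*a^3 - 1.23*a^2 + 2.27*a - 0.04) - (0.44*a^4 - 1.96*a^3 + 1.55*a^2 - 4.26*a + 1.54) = 1.41*a^4 - 0.53*a^3 - 2.78*a^2 + 6.53*a - 1.58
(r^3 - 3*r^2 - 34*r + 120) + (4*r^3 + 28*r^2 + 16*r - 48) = 5*r^3 + 25*r^2 - 18*r + 72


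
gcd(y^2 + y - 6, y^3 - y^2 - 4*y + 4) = y - 2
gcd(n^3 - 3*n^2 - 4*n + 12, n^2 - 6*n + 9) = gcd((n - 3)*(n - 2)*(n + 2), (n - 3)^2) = n - 3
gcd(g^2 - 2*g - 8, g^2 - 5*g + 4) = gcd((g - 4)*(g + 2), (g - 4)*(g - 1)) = g - 4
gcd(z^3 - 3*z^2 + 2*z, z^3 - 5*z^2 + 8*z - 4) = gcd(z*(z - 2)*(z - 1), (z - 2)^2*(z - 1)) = z^2 - 3*z + 2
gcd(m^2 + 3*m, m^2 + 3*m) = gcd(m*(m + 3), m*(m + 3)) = m^2 + 3*m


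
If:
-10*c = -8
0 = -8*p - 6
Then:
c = 4/5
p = -3/4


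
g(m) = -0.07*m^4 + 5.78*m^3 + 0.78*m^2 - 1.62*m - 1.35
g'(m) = -0.28*m^3 + 17.34*m^2 + 1.56*m - 1.62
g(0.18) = -1.58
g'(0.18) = -0.78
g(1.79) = 30.68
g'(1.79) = 55.13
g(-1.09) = -6.24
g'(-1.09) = 17.64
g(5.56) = 940.32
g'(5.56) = 494.97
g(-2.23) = -59.69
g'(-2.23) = 84.24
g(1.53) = 18.32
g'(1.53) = 40.36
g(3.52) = 243.96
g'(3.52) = 206.51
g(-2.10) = -49.40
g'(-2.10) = 74.17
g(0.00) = -1.35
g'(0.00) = -1.62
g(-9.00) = -4596.48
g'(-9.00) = 1593.00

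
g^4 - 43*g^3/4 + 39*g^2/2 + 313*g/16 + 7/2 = (g - 8)*(g - 7/2)*(g + 1/4)*(g + 1/2)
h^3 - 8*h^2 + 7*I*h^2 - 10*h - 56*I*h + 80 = (h - 8)*(h + 2*I)*(h + 5*I)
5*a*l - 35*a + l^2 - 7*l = (5*a + l)*(l - 7)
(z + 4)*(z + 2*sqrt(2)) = z^2 + 2*sqrt(2)*z + 4*z + 8*sqrt(2)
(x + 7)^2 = x^2 + 14*x + 49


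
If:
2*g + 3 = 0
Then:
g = -3/2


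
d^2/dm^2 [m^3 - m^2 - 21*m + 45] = 6*m - 2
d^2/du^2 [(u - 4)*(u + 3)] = 2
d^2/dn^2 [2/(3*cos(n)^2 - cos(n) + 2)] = 2*(36*sin(n)^4 + 5*sin(n)^2 + 53*cos(n)/4 - 9*cos(3*n)/4 - 31)/(3*sin(n)^2 + cos(n) - 5)^3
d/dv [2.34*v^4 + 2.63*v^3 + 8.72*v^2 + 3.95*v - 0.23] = 9.36*v^3 + 7.89*v^2 + 17.44*v + 3.95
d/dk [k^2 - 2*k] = 2*k - 2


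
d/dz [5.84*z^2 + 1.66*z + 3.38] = 11.68*z + 1.66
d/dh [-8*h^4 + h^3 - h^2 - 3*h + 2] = -32*h^3 + 3*h^2 - 2*h - 3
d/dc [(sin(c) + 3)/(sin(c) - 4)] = -7*cos(c)/(sin(c) - 4)^2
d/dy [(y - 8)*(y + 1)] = 2*y - 7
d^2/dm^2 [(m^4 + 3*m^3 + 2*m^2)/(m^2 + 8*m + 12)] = 2*(m^3 + 18*m^2 + 108*m + 36)/(m^3 + 18*m^2 + 108*m + 216)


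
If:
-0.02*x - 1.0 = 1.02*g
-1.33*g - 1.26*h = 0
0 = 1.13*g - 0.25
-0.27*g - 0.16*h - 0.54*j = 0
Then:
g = 0.22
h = -0.23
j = -0.04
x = -61.28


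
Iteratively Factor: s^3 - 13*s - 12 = (s + 3)*(s^2 - 3*s - 4) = (s - 4)*(s + 3)*(s + 1)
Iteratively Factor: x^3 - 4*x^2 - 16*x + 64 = (x - 4)*(x^2 - 16) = (x - 4)^2*(x + 4)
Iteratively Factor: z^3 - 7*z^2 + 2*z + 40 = (z - 5)*(z^2 - 2*z - 8) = (z - 5)*(z - 4)*(z + 2)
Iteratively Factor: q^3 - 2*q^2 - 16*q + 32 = (q + 4)*(q^2 - 6*q + 8) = (q - 4)*(q + 4)*(q - 2)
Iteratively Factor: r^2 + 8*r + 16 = (r + 4)*(r + 4)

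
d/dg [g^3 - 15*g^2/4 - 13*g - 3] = 3*g^2 - 15*g/2 - 13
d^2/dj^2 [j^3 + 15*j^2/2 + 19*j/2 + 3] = 6*j + 15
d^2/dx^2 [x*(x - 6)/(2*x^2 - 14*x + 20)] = (x^3 - 30*x^2 + 180*x - 320)/(x^6 - 21*x^5 + 177*x^4 - 763*x^3 + 1770*x^2 - 2100*x + 1000)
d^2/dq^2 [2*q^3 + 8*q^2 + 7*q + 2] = 12*q + 16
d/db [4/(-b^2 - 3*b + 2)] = 4*(2*b + 3)/(b^2 + 3*b - 2)^2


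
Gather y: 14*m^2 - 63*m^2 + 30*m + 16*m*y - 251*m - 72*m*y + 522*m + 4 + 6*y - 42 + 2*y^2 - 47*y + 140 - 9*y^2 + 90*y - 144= -49*m^2 + 301*m - 7*y^2 + y*(49 - 56*m) - 42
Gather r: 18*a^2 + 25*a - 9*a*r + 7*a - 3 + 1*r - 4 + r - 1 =18*a^2 + 32*a + r*(2 - 9*a) - 8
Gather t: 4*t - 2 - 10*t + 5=3 - 6*t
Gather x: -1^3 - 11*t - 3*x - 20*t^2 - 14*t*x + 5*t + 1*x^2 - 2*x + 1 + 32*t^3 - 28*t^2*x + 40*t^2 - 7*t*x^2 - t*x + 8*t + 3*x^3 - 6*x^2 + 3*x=32*t^3 + 20*t^2 + 2*t + 3*x^3 + x^2*(-7*t - 5) + x*(-28*t^2 - 15*t - 2)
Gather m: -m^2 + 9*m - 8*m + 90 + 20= -m^2 + m + 110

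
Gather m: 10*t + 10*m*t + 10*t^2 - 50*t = 10*m*t + 10*t^2 - 40*t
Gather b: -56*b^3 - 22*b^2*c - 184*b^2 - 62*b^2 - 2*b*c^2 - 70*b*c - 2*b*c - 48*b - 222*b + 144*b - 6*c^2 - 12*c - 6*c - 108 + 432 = -56*b^3 + b^2*(-22*c - 246) + b*(-2*c^2 - 72*c - 126) - 6*c^2 - 18*c + 324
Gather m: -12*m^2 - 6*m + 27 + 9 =-12*m^2 - 6*m + 36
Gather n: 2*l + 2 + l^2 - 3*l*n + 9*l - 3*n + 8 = l^2 + 11*l + n*(-3*l - 3) + 10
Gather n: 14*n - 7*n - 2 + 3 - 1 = 7*n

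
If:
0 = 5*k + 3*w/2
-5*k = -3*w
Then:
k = 0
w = 0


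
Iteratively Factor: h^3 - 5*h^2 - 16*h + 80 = (h - 5)*(h^2 - 16) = (h - 5)*(h + 4)*(h - 4)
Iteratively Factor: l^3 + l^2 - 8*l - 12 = (l + 2)*(l^2 - l - 6) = (l - 3)*(l + 2)*(l + 2)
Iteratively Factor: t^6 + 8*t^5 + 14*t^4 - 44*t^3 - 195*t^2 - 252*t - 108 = (t + 3)*(t^5 + 5*t^4 - t^3 - 41*t^2 - 72*t - 36) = (t + 1)*(t + 3)*(t^4 + 4*t^3 - 5*t^2 - 36*t - 36) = (t + 1)*(t + 2)*(t + 3)*(t^3 + 2*t^2 - 9*t - 18) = (t + 1)*(t + 2)*(t + 3)^2*(t^2 - t - 6) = (t + 1)*(t + 2)^2*(t + 3)^2*(t - 3)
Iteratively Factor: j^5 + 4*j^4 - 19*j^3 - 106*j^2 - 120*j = (j + 3)*(j^4 + j^3 - 22*j^2 - 40*j) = (j + 3)*(j + 4)*(j^3 - 3*j^2 - 10*j) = (j + 2)*(j + 3)*(j + 4)*(j^2 - 5*j) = j*(j + 2)*(j + 3)*(j + 4)*(j - 5)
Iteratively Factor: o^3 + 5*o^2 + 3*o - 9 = (o + 3)*(o^2 + 2*o - 3) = (o + 3)^2*(o - 1)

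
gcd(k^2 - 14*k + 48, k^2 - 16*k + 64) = k - 8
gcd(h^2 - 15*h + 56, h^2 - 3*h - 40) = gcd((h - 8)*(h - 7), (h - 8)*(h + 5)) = h - 8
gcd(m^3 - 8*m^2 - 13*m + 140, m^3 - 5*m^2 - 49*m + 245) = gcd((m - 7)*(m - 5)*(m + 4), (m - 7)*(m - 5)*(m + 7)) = m^2 - 12*m + 35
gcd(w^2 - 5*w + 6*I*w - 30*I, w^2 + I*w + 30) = w + 6*I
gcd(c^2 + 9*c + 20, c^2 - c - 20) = c + 4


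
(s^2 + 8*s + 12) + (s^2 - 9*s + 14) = 2*s^2 - s + 26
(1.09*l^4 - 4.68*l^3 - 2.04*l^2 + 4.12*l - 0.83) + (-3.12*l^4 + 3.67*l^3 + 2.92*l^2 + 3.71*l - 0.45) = -2.03*l^4 - 1.01*l^3 + 0.88*l^2 + 7.83*l - 1.28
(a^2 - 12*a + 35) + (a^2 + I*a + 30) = 2*a^2 - 12*a + I*a + 65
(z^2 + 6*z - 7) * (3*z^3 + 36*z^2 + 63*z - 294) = 3*z^5 + 54*z^4 + 258*z^3 - 168*z^2 - 2205*z + 2058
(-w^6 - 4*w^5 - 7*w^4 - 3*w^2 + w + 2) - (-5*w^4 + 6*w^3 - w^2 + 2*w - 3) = -w^6 - 4*w^5 - 2*w^4 - 6*w^3 - 2*w^2 - w + 5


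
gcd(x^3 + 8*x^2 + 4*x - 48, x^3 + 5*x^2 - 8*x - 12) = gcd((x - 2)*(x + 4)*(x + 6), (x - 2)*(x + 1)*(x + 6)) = x^2 + 4*x - 12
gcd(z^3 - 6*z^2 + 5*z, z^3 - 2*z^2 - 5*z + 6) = z - 1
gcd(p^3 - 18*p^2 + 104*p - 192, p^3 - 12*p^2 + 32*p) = p^2 - 12*p + 32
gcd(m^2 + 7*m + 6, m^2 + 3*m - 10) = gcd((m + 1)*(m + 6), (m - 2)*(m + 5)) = 1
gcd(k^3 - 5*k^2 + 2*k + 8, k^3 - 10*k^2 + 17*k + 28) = k^2 - 3*k - 4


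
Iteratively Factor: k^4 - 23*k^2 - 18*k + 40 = (k + 4)*(k^3 - 4*k^2 - 7*k + 10) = (k - 1)*(k + 4)*(k^2 - 3*k - 10) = (k - 5)*(k - 1)*(k + 4)*(k + 2)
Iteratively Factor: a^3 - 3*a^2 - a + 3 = (a - 3)*(a^2 - 1) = (a - 3)*(a + 1)*(a - 1)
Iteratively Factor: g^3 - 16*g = (g + 4)*(g^2 - 4*g) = g*(g + 4)*(g - 4)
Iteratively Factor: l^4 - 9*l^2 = (l)*(l^3 - 9*l) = l*(l - 3)*(l^2 + 3*l) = l*(l - 3)*(l + 3)*(l)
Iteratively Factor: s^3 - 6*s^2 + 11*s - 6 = (s - 1)*(s^2 - 5*s + 6) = (s - 3)*(s - 1)*(s - 2)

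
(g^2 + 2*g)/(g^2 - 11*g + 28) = g*(g + 2)/(g^2 - 11*g + 28)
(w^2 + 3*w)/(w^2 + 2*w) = (w + 3)/(w + 2)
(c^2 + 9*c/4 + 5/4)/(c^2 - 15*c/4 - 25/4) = (c + 1)/(c - 5)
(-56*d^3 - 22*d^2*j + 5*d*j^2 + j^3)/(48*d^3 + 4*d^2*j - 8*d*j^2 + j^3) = (-7*d - j)/(6*d - j)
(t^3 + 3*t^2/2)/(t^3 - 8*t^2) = (t + 3/2)/(t - 8)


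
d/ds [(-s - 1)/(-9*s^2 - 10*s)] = (-9*s^2 - 18*s - 10)/(s^2*(81*s^2 + 180*s + 100))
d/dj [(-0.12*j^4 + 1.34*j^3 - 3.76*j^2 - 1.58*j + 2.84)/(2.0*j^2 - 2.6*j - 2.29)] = (-0.48*j^5 + 3.616*j^4 - 5.8688*j^3 + 3.7302*j^2 + 5.8608*j + 11.0022)/(4.0*j^4 - 10.4*j^3 - 2.4*j^2 + 11.908*j + 5.2441)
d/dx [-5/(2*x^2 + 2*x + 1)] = 10*(2*x + 1)/(2*x^2 + 2*x + 1)^2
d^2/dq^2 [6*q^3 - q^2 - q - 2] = 36*q - 2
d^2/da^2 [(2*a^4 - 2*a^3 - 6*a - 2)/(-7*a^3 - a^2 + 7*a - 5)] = 4*(-57*a^6 + 714*a^5 - 15*a^4 + 530*a^3 - 1029*a^2 - 96*a + 149)/(343*a^9 + 147*a^8 - 1008*a^7 + 442*a^6 + 1218*a^5 - 1308*a^4 - 28*a^3 + 810*a^2 - 525*a + 125)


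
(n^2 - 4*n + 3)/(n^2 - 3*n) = (n - 1)/n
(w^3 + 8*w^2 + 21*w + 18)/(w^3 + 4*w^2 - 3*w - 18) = (w + 2)/(w - 2)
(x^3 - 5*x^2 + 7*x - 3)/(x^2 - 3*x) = x - 2 + 1/x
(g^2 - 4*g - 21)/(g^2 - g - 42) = (g + 3)/(g + 6)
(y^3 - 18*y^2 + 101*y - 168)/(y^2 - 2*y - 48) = (y^2 - 10*y + 21)/(y + 6)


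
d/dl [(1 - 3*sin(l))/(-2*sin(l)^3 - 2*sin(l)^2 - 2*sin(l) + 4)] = (-6*sin(l)^3 + 2*sin(l) - 5)*cos(l)/(2*(sin(l)^3 + sin(l)^2 + sin(l) - 2)^2)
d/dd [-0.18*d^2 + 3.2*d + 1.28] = 3.2 - 0.36*d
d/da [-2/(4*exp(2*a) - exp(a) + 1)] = (16*exp(a) - 2)*exp(a)/(4*exp(2*a) - exp(a) + 1)^2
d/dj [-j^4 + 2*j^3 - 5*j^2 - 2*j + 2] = -4*j^3 + 6*j^2 - 10*j - 2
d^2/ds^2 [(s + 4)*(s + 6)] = 2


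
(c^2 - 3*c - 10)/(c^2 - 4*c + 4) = (c^2 - 3*c - 10)/(c^2 - 4*c + 4)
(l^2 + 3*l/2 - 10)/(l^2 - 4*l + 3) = (l^2 + 3*l/2 - 10)/(l^2 - 4*l + 3)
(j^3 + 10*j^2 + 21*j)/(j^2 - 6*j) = (j^2 + 10*j + 21)/(j - 6)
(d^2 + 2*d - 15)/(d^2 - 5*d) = (d^2 + 2*d - 15)/(d*(d - 5))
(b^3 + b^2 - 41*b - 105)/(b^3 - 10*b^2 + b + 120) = (b^2 - 2*b - 35)/(b^2 - 13*b + 40)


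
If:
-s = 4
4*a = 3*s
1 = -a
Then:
No Solution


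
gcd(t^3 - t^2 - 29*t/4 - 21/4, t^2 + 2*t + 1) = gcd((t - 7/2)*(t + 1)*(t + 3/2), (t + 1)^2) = t + 1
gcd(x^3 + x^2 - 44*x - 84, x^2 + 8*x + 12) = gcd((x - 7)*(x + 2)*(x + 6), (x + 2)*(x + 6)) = x^2 + 8*x + 12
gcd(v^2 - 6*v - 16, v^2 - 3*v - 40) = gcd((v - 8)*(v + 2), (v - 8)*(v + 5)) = v - 8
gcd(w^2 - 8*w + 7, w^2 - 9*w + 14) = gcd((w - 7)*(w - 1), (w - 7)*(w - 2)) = w - 7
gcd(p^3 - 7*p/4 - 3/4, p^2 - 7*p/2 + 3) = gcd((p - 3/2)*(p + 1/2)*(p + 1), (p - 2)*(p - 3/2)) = p - 3/2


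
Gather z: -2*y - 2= -2*y - 2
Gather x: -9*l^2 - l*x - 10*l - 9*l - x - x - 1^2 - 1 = -9*l^2 - 19*l + x*(-l - 2) - 2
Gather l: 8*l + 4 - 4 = 8*l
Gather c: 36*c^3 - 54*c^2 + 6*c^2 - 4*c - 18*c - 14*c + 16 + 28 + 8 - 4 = 36*c^3 - 48*c^2 - 36*c + 48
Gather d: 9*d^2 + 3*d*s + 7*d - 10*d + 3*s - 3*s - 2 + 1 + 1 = 9*d^2 + d*(3*s - 3)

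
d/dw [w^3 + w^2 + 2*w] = 3*w^2 + 2*w + 2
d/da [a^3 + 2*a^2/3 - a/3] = 3*a^2 + 4*a/3 - 1/3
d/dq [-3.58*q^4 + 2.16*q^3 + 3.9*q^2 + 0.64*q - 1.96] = -14.32*q^3 + 6.48*q^2 + 7.8*q + 0.64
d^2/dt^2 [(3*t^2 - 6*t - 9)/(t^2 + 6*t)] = 6*(-8*t^3 - 9*t^2 - 54*t - 108)/(t^3*(t^3 + 18*t^2 + 108*t + 216))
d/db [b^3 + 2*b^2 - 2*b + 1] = 3*b^2 + 4*b - 2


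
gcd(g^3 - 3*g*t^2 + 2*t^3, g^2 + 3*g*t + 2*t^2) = g + 2*t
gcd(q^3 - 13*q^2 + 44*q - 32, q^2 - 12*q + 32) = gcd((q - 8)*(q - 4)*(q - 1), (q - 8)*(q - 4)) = q^2 - 12*q + 32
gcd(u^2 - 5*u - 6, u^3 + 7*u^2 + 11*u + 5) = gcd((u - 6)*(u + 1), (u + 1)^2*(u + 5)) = u + 1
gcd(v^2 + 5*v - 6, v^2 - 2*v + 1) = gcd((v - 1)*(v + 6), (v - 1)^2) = v - 1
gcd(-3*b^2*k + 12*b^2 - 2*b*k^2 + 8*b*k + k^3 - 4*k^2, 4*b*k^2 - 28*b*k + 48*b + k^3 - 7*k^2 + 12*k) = k - 4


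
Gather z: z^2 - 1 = z^2 - 1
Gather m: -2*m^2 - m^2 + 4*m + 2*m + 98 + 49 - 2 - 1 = -3*m^2 + 6*m + 144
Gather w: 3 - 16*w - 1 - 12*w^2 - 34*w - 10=-12*w^2 - 50*w - 8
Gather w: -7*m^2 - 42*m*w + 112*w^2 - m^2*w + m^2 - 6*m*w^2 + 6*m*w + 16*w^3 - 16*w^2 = -6*m^2 + 16*w^3 + w^2*(96 - 6*m) + w*(-m^2 - 36*m)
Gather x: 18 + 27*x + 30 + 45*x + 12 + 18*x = 90*x + 60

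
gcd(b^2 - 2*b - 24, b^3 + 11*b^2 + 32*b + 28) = 1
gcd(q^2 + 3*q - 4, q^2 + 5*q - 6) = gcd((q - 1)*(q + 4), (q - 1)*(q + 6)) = q - 1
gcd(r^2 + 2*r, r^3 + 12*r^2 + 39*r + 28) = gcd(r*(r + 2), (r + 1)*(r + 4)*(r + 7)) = 1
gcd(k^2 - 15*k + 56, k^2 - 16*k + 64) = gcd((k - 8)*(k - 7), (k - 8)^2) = k - 8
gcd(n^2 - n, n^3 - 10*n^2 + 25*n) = n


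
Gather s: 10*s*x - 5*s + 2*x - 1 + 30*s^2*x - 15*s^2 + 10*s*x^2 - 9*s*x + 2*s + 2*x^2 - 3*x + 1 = s^2*(30*x - 15) + s*(10*x^2 + x - 3) + 2*x^2 - x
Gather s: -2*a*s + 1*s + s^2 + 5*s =s^2 + s*(6 - 2*a)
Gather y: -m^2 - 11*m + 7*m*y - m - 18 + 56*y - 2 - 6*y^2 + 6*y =-m^2 - 12*m - 6*y^2 + y*(7*m + 62) - 20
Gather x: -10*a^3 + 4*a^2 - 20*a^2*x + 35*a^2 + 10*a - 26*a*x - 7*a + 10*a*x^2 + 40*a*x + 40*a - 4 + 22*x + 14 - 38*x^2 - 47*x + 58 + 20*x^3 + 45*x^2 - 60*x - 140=-10*a^3 + 39*a^2 + 43*a + 20*x^3 + x^2*(10*a + 7) + x*(-20*a^2 + 14*a - 85) - 72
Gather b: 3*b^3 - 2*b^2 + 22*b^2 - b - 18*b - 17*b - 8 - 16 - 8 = 3*b^3 + 20*b^2 - 36*b - 32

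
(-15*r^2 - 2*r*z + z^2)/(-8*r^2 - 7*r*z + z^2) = (15*r^2 + 2*r*z - z^2)/(8*r^2 + 7*r*z - z^2)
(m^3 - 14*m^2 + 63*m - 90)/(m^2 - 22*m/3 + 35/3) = 3*(m^2 - 9*m + 18)/(3*m - 7)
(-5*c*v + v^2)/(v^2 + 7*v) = (-5*c + v)/(v + 7)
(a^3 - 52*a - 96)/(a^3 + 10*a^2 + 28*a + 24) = (a - 8)/(a + 2)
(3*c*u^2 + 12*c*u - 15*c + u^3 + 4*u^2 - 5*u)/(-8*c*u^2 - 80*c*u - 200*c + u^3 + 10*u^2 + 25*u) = (3*c*u - 3*c + u^2 - u)/(-8*c*u - 40*c + u^2 + 5*u)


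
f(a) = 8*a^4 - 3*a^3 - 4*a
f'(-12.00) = -56596.00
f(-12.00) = 171120.00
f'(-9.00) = -24061.00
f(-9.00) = 54711.00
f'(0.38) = -3.54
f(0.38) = -1.52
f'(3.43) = 1181.43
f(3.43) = 972.52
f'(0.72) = 3.28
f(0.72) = -1.85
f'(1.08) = 25.81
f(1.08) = 2.78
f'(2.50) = 439.75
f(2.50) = 255.62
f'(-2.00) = -296.00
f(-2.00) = 160.00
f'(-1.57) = -150.02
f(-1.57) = 66.50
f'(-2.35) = -468.99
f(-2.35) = 292.32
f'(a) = 32*a^3 - 9*a^2 - 4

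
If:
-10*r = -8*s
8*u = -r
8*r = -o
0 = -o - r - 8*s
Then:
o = 0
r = 0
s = 0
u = 0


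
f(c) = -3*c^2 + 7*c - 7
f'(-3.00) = 25.00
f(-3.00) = -55.00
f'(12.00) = -65.00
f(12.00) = -355.00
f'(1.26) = -0.56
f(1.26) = -2.94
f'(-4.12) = 31.72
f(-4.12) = -86.76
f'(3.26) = -12.56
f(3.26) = -16.06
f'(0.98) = 1.12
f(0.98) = -3.02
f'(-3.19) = 26.14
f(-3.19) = -59.86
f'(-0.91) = 12.46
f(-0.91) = -15.85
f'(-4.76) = 35.56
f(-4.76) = -108.29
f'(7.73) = -39.38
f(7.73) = -132.15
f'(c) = 7 - 6*c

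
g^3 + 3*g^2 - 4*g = g*(g - 1)*(g + 4)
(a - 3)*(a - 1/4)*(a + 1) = a^3 - 9*a^2/4 - 5*a/2 + 3/4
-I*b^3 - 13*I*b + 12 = (b - 4*I)*(b + 3*I)*(-I*b + 1)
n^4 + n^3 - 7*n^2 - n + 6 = (n - 2)*(n - 1)*(n + 1)*(n + 3)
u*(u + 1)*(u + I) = u^3 + u^2 + I*u^2 + I*u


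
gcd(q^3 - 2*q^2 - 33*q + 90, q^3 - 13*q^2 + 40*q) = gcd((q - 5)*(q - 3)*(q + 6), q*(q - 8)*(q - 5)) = q - 5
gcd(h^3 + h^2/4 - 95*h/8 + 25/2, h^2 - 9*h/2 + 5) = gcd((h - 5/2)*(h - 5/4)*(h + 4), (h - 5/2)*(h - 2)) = h - 5/2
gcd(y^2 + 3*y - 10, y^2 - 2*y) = y - 2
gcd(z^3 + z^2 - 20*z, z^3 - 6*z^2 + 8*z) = z^2 - 4*z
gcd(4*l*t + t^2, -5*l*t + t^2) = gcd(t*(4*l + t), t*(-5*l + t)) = t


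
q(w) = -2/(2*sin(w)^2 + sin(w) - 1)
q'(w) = -2*(-4*sin(w)*cos(w) - cos(w))/(2*sin(w)^2 + sin(w) - 1)^2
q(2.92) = 2.93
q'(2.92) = -7.85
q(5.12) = 8.61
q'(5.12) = -39.24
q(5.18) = 6.69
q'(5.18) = -25.92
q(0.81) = -2.59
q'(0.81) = 8.98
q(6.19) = 1.86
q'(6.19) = 1.08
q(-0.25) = 1.78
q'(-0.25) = 0.02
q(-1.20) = 10.28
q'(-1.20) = -52.19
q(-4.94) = -1.07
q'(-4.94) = 0.63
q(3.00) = 2.44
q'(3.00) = -4.62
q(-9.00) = 1.86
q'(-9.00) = 1.03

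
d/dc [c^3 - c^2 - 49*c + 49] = 3*c^2 - 2*c - 49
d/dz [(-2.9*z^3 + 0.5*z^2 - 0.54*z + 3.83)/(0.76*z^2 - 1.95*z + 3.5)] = (-2.204*z^4 + 11.31*z^3 - 31.0146*z^2 - 2.3216*z + 5.5785)/(0.5776*z^4 - 2.964*z^3 + 9.1225*z^2 - 13.65*z + 12.25)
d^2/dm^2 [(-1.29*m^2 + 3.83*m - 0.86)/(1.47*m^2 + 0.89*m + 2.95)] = (19.927908*m^3 + 22.414266*m^2 - 106.403598*m - 36.467412)/(3.176523*m^6 + 5.769603*m^5 + 22.617126*m^4 + 23.861879*m^3 + 45.38811*m^2 + 23.235675*m + 25.672375)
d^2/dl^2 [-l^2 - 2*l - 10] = -2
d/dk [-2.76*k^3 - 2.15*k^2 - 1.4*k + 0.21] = -8.28*k^2 - 4.3*k - 1.4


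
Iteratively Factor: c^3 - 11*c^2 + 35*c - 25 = (c - 1)*(c^2 - 10*c + 25) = (c - 5)*(c - 1)*(c - 5)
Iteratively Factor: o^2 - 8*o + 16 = (o - 4)*(o - 4)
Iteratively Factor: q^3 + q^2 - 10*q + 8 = (q - 2)*(q^2 + 3*q - 4) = (q - 2)*(q + 4)*(q - 1)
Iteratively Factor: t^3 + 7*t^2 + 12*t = (t + 3)*(t^2 + 4*t) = t*(t + 3)*(t + 4)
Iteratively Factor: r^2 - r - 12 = (r - 4)*(r + 3)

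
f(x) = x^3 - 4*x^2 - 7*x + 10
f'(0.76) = -11.35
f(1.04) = -0.48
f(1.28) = -3.42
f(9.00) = 352.00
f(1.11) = -1.33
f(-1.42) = 9.01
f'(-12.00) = 521.00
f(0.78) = 2.58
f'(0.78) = -11.41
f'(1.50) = -12.25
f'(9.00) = 164.00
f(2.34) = -15.47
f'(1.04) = -12.08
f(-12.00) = -2210.00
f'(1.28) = -12.32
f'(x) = 3*x^2 - 8*x - 7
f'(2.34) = -9.29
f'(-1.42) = 10.41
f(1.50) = -6.12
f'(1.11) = -12.18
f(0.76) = 2.81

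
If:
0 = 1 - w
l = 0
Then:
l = 0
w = 1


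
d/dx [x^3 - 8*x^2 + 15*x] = 3*x^2 - 16*x + 15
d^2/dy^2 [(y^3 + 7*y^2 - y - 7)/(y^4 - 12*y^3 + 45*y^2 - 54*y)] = 2*(y^7 + 27*y^6 - 240*y^5 - 46*y^4 + 2901*y^3 - 3213*y^2 + 4158*y - 2268)/(y^3*(y^7 - 30*y^6 + 378*y^5 - 2592*y^4 + 10449*y^3 - 24786*y^2 + 32076*y - 17496))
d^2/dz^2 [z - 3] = 0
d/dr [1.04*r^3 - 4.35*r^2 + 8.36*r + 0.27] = 3.12*r^2 - 8.7*r + 8.36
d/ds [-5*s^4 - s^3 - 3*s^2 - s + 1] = -20*s^3 - 3*s^2 - 6*s - 1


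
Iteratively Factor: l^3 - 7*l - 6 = (l - 3)*(l^2 + 3*l + 2) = (l - 3)*(l + 2)*(l + 1)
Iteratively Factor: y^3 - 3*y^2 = (y)*(y^2 - 3*y) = y*(y - 3)*(y)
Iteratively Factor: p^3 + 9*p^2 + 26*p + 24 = (p + 2)*(p^2 + 7*p + 12) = (p + 2)*(p + 4)*(p + 3)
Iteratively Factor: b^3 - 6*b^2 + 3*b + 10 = (b - 5)*(b^2 - b - 2) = (b - 5)*(b + 1)*(b - 2)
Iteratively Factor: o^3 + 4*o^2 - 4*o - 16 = (o - 2)*(o^2 + 6*o + 8) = (o - 2)*(o + 4)*(o + 2)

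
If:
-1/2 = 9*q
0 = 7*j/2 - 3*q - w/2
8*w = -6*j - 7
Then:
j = -29/186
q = -1/18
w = -47/62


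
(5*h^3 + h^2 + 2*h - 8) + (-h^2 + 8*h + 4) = 5*h^3 + 10*h - 4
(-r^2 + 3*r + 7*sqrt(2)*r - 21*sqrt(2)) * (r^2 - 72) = -r^4 + 3*r^3 + 7*sqrt(2)*r^3 - 21*sqrt(2)*r^2 + 72*r^2 - 504*sqrt(2)*r - 216*r + 1512*sqrt(2)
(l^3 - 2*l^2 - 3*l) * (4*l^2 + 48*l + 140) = 4*l^5 + 40*l^4 + 32*l^3 - 424*l^2 - 420*l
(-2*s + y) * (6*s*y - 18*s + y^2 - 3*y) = -12*s^2*y + 36*s^2 + 4*s*y^2 - 12*s*y + y^3 - 3*y^2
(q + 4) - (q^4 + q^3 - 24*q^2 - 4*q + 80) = -q^4 - q^3 + 24*q^2 + 5*q - 76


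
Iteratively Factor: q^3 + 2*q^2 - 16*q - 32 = (q + 4)*(q^2 - 2*q - 8) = (q + 2)*(q + 4)*(q - 4)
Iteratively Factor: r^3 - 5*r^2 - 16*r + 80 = (r - 4)*(r^2 - r - 20) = (r - 4)*(r + 4)*(r - 5)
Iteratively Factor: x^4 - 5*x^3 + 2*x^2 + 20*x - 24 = (x - 2)*(x^3 - 3*x^2 - 4*x + 12) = (x - 3)*(x - 2)*(x^2 - 4) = (x - 3)*(x - 2)^2*(x + 2)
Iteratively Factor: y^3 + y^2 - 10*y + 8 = (y - 2)*(y^2 + 3*y - 4) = (y - 2)*(y - 1)*(y + 4)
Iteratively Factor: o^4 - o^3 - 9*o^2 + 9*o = (o + 3)*(o^3 - 4*o^2 + 3*o) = (o - 1)*(o + 3)*(o^2 - 3*o) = (o - 3)*(o - 1)*(o + 3)*(o)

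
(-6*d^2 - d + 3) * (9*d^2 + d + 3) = -54*d^4 - 15*d^3 + 8*d^2 + 9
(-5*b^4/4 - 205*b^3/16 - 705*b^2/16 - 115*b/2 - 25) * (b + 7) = -5*b^5/4 - 345*b^4/16 - 535*b^3/4 - 5855*b^2/16 - 855*b/2 - 175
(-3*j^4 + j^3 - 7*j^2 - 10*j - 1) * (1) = -3*j^4 + j^3 - 7*j^2 - 10*j - 1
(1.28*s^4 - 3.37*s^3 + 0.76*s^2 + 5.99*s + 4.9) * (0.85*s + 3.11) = 1.088*s^5 + 1.1163*s^4 - 9.8347*s^3 + 7.4551*s^2 + 22.7939*s + 15.239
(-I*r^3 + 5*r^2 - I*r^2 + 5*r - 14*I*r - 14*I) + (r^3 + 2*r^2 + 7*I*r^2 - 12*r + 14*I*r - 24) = r^3 - I*r^3 + 7*r^2 + 6*I*r^2 - 7*r - 24 - 14*I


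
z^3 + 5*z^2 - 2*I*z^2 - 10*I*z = z*(z + 5)*(z - 2*I)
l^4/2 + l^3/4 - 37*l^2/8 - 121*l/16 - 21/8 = (l/2 + 1)*(l - 7/2)*(l + 1/2)*(l + 3/2)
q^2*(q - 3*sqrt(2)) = q^3 - 3*sqrt(2)*q^2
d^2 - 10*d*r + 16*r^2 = (d - 8*r)*(d - 2*r)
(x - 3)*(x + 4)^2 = x^3 + 5*x^2 - 8*x - 48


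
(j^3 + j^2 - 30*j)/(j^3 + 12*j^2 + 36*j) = (j - 5)/(j + 6)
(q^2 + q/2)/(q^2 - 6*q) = (q + 1/2)/(q - 6)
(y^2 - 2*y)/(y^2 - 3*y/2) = 2*(y - 2)/(2*y - 3)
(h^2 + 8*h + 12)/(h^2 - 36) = (h + 2)/(h - 6)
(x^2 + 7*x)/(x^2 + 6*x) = (x + 7)/(x + 6)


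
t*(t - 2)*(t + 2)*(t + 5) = t^4 + 5*t^3 - 4*t^2 - 20*t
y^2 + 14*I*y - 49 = (y + 7*I)^2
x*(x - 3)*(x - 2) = x^3 - 5*x^2 + 6*x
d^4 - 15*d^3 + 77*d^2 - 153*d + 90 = (d - 6)*(d - 5)*(d - 3)*(d - 1)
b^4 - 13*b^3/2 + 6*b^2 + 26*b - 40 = (b - 4)*(b - 5/2)*(b - 2)*(b + 2)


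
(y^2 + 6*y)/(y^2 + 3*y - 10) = y*(y + 6)/(y^2 + 3*y - 10)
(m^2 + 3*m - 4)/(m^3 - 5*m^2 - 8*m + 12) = (m + 4)/(m^2 - 4*m - 12)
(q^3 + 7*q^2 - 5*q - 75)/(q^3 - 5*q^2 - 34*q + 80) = (q^2 + 2*q - 15)/(q^2 - 10*q + 16)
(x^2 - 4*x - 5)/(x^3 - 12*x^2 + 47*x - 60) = (x + 1)/(x^2 - 7*x + 12)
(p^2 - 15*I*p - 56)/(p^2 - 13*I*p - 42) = (p - 8*I)/(p - 6*I)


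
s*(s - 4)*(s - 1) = s^3 - 5*s^2 + 4*s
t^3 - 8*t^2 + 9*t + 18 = (t - 6)*(t - 3)*(t + 1)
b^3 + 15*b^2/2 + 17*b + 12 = (b + 3/2)*(b + 2)*(b + 4)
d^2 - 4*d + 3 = (d - 3)*(d - 1)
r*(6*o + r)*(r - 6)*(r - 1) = 6*o*r^3 - 42*o*r^2 + 36*o*r + r^4 - 7*r^3 + 6*r^2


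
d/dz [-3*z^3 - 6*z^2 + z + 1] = -9*z^2 - 12*z + 1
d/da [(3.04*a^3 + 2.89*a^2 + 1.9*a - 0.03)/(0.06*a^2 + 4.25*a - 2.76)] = (0.1824*a^4 + 25.84*a^3 - 13.0027*a^2 - 15.9492*a - 5.1165)/(0.0036*a^4 + 0.51*a^3 + 17.7313*a^2 - 23.46*a + 7.6176)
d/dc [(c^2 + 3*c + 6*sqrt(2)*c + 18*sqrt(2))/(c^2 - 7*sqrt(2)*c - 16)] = (-13*sqrt(2)*c^2 - 3*c^2 - 36*sqrt(2)*c - 32*c - 96*sqrt(2) + 204)/(c^4 - 14*sqrt(2)*c^3 + 66*c^2 + 224*sqrt(2)*c + 256)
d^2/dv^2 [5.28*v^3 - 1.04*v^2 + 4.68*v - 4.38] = 31.68*v - 2.08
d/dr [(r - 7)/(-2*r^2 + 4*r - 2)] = (r - 13)/(2*(r^3 - 3*r^2 + 3*r - 1))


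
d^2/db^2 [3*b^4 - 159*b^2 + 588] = 36*b^2 - 318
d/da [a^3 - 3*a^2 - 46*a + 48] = 3*a^2 - 6*a - 46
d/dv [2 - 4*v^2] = -8*v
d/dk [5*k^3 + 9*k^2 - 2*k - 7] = 15*k^2 + 18*k - 2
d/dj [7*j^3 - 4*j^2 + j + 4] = 21*j^2 - 8*j + 1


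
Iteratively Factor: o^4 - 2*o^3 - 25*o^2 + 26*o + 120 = (o - 3)*(o^3 + o^2 - 22*o - 40) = (o - 3)*(o + 2)*(o^2 - o - 20) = (o - 5)*(o - 3)*(o + 2)*(o + 4)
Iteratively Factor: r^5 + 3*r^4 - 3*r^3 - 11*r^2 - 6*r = (r + 1)*(r^4 + 2*r^3 - 5*r^2 - 6*r) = (r - 2)*(r + 1)*(r^3 + 4*r^2 + 3*r) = r*(r - 2)*(r + 1)*(r^2 + 4*r + 3) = r*(r - 2)*(r + 1)*(r + 3)*(r + 1)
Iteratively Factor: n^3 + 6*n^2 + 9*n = (n + 3)*(n^2 + 3*n) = n*(n + 3)*(n + 3)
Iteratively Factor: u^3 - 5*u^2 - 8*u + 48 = (u - 4)*(u^2 - u - 12) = (u - 4)^2*(u + 3)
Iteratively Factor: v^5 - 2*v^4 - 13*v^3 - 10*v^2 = (v + 2)*(v^4 - 4*v^3 - 5*v^2) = (v + 1)*(v + 2)*(v^3 - 5*v^2) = v*(v + 1)*(v + 2)*(v^2 - 5*v) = v*(v - 5)*(v + 1)*(v + 2)*(v)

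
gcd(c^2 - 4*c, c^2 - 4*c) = c^2 - 4*c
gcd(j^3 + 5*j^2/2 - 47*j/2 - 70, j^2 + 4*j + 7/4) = j + 7/2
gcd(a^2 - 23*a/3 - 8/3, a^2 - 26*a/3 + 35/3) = 1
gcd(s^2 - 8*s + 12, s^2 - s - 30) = s - 6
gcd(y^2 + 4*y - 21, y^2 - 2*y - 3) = y - 3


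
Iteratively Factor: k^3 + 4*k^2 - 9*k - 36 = (k + 4)*(k^2 - 9) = (k + 3)*(k + 4)*(k - 3)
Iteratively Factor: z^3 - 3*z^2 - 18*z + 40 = (z + 4)*(z^2 - 7*z + 10) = (z - 5)*(z + 4)*(z - 2)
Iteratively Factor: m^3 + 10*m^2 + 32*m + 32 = (m + 2)*(m^2 + 8*m + 16) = (m + 2)*(m + 4)*(m + 4)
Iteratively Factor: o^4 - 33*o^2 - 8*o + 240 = (o + 4)*(o^3 - 4*o^2 - 17*o + 60) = (o + 4)^2*(o^2 - 8*o + 15) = (o - 5)*(o + 4)^2*(o - 3)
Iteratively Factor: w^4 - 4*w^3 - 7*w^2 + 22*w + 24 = (w - 4)*(w^3 - 7*w - 6) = (w - 4)*(w - 3)*(w^2 + 3*w + 2) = (w - 4)*(w - 3)*(w + 2)*(w + 1)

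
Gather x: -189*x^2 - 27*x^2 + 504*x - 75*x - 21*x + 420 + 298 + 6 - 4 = -216*x^2 + 408*x + 720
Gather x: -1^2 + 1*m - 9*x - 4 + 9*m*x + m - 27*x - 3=2*m + x*(9*m - 36) - 8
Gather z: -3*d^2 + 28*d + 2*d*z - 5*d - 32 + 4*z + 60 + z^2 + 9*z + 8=-3*d^2 + 23*d + z^2 + z*(2*d + 13) + 36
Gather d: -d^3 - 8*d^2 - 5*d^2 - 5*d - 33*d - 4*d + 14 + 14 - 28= -d^3 - 13*d^2 - 42*d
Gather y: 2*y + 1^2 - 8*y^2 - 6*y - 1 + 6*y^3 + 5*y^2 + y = 6*y^3 - 3*y^2 - 3*y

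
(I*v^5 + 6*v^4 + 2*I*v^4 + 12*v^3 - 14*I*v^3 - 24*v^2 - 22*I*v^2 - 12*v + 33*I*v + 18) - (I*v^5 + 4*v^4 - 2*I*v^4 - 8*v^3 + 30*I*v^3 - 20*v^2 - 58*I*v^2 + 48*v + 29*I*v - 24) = 2*v^4 + 4*I*v^4 + 20*v^3 - 44*I*v^3 - 4*v^2 + 36*I*v^2 - 60*v + 4*I*v + 42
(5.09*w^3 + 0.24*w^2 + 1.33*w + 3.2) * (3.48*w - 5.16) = 17.7132*w^4 - 25.4292*w^3 + 3.39*w^2 + 4.2732*w - 16.512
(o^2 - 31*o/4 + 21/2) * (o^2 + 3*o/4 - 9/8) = o^4 - 7*o^3 + 57*o^2/16 + 531*o/32 - 189/16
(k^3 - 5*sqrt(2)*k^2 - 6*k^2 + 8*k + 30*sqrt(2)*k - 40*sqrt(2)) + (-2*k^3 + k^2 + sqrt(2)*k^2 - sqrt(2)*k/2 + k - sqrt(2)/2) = -k^3 - 4*sqrt(2)*k^2 - 5*k^2 + 9*k + 59*sqrt(2)*k/2 - 81*sqrt(2)/2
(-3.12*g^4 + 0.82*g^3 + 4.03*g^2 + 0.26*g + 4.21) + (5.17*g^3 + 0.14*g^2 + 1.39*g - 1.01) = -3.12*g^4 + 5.99*g^3 + 4.17*g^2 + 1.65*g + 3.2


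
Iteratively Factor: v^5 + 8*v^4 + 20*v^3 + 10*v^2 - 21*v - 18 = (v + 1)*(v^4 + 7*v^3 + 13*v^2 - 3*v - 18) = (v + 1)*(v + 2)*(v^3 + 5*v^2 + 3*v - 9) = (v + 1)*(v + 2)*(v + 3)*(v^2 + 2*v - 3) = (v - 1)*(v + 1)*(v + 2)*(v + 3)*(v + 3)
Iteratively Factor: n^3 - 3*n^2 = (n)*(n^2 - 3*n) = n^2*(n - 3)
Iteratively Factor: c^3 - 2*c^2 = (c)*(c^2 - 2*c) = c*(c - 2)*(c)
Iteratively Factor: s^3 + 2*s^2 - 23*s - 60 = (s + 4)*(s^2 - 2*s - 15) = (s + 3)*(s + 4)*(s - 5)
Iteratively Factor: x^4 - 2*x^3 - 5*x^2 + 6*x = (x - 1)*(x^3 - x^2 - 6*x) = x*(x - 1)*(x^2 - x - 6) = x*(x - 3)*(x - 1)*(x + 2)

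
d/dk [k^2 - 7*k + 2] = 2*k - 7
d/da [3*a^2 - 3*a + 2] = 6*a - 3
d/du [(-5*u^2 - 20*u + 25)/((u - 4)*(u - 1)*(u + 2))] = 5*(u^2 + 10*u - 2)/(u^4 - 4*u^3 - 12*u^2 + 32*u + 64)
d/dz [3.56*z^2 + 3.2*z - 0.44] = 7.12*z + 3.2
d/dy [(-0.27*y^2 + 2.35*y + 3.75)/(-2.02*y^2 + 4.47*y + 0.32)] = (3.5401*y^2 + 14.9772*y - 16.0105)/(4.0804*y^4 - 18.0588*y^3 + 18.6881*y^2 + 2.8608*y + 0.1024)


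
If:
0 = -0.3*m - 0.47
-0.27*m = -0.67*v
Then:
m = -1.57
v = -0.63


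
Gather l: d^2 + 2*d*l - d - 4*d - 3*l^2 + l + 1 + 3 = d^2 - 5*d - 3*l^2 + l*(2*d + 1) + 4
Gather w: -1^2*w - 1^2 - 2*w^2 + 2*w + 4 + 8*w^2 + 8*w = 6*w^2 + 9*w + 3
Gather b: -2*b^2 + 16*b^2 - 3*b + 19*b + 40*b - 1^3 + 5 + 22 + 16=14*b^2 + 56*b + 42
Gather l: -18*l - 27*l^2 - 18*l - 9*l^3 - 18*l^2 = -9*l^3 - 45*l^2 - 36*l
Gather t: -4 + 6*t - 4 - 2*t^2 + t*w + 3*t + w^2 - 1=-2*t^2 + t*(w + 9) + w^2 - 9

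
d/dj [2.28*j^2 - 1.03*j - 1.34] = 4.56*j - 1.03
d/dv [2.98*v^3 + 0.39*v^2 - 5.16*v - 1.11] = 8.94*v^2 + 0.78*v - 5.16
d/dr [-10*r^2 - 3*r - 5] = -20*r - 3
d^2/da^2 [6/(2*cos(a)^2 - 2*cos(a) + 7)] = 12*(8*sin(a)^4 + 22*sin(a)^2 + 29*cos(a)/2 - 3*cos(3*a)/2 - 20)/(2*sin(a)^2 + 2*cos(a) - 9)^3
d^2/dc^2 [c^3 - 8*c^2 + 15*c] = 6*c - 16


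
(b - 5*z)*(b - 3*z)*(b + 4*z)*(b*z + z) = b^4*z - 4*b^3*z^2 + b^3*z - 17*b^2*z^3 - 4*b^2*z^2 + 60*b*z^4 - 17*b*z^3 + 60*z^4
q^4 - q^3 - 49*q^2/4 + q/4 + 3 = (q - 4)*(q - 1/2)*(q + 1/2)*(q + 3)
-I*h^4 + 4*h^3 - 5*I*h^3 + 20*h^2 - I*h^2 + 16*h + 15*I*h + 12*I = (h + 4)*(h + I)*(h + 3*I)*(-I*h - I)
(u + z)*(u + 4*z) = u^2 + 5*u*z + 4*z^2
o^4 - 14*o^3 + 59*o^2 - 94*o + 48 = (o - 8)*(o - 3)*(o - 2)*(o - 1)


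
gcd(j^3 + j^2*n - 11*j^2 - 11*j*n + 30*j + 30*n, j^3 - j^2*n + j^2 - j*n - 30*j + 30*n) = j - 5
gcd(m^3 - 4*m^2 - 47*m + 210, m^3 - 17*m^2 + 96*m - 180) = m^2 - 11*m + 30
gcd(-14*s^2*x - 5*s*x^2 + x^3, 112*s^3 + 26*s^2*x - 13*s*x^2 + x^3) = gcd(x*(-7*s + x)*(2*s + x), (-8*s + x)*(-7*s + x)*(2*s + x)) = -14*s^2 - 5*s*x + x^2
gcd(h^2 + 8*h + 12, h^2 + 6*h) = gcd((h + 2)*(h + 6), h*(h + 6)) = h + 6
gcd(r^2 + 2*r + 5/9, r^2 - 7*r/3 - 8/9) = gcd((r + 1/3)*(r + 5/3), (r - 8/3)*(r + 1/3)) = r + 1/3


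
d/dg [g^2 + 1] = 2*g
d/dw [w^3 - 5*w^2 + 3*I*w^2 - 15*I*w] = 3*w^2 + w*(-10 + 6*I) - 15*I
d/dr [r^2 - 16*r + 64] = 2*r - 16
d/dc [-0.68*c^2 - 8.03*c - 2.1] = -1.36*c - 8.03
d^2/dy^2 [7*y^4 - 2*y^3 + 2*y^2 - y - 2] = 84*y^2 - 12*y + 4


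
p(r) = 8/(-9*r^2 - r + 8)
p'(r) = 8*(18*r + 1)/(-9*r^2 - r + 8)^2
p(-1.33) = -1.21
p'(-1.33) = -4.23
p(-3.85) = -0.07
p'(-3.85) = -0.04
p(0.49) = 1.50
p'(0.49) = 2.75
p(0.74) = 3.43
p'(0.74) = 21.07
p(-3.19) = -0.10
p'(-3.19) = -0.07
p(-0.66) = 1.69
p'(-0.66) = -3.87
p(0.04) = 1.01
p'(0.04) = 0.22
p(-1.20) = -2.13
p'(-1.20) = -11.66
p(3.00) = -0.11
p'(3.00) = 0.08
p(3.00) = -0.11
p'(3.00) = 0.08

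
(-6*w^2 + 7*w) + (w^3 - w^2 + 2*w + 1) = w^3 - 7*w^2 + 9*w + 1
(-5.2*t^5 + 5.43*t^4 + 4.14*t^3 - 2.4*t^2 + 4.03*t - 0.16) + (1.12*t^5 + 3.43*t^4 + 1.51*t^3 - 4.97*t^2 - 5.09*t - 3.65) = -4.08*t^5 + 8.86*t^4 + 5.65*t^3 - 7.37*t^2 - 1.06*t - 3.81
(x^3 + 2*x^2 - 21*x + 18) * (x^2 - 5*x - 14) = x^5 - 3*x^4 - 45*x^3 + 95*x^2 + 204*x - 252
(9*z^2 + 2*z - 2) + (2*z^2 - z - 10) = 11*z^2 + z - 12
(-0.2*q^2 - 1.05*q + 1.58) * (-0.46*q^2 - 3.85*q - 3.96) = 0.092*q^4 + 1.253*q^3 + 4.1077*q^2 - 1.925*q - 6.2568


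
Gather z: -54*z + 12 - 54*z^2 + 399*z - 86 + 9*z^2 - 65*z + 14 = -45*z^2 + 280*z - 60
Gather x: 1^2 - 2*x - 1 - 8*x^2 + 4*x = -8*x^2 + 2*x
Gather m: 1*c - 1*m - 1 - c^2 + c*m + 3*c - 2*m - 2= -c^2 + 4*c + m*(c - 3) - 3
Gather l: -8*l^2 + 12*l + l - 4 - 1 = -8*l^2 + 13*l - 5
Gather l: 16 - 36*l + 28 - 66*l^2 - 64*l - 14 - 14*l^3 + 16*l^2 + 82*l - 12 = -14*l^3 - 50*l^2 - 18*l + 18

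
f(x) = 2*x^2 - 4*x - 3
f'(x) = 4*x - 4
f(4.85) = 24.64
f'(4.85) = 15.40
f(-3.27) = 31.47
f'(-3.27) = -17.08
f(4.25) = 16.12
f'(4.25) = 13.00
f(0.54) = -4.58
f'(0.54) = -1.84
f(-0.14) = -2.40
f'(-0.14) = -4.56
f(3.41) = 6.62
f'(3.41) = 9.64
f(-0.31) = -1.57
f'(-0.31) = -5.24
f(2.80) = 1.48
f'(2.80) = 7.20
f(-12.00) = 333.00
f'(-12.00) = -52.00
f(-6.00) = 93.00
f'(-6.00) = -28.00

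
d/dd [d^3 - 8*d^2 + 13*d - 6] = 3*d^2 - 16*d + 13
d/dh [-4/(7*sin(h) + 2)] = 28*cos(h)/(7*sin(h) + 2)^2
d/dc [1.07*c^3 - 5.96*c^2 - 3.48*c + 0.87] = 3.21*c^2 - 11.92*c - 3.48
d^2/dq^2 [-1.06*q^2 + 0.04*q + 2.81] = -2.12000000000000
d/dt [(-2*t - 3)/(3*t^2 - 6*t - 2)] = 2*(3*t^2 + 9*t - 7)/(9*t^4 - 36*t^3 + 24*t^2 + 24*t + 4)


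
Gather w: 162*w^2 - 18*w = 162*w^2 - 18*w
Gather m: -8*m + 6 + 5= 11 - 8*m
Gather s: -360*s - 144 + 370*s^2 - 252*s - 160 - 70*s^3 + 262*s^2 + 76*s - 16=-70*s^3 + 632*s^2 - 536*s - 320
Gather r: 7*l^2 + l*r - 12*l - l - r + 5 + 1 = 7*l^2 - 13*l + r*(l - 1) + 6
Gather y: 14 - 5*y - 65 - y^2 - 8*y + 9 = -y^2 - 13*y - 42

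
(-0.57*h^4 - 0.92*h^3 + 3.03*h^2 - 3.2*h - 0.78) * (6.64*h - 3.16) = -3.7848*h^5 - 4.3076*h^4 + 23.0264*h^3 - 30.8228*h^2 + 4.9328*h + 2.4648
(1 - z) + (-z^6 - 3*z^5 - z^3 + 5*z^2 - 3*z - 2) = -z^6 - 3*z^5 - z^3 + 5*z^2 - 4*z - 1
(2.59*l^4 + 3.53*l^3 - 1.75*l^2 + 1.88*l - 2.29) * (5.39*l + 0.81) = 13.9601*l^5 + 21.1246*l^4 - 6.5732*l^3 + 8.7157*l^2 - 10.8203*l - 1.8549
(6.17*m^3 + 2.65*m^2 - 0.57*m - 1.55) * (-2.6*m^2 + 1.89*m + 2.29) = -16.042*m^5 + 4.7713*m^4 + 20.6198*m^3 + 9.0212*m^2 - 4.2348*m - 3.5495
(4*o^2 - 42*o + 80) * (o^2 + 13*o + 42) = 4*o^4 + 10*o^3 - 298*o^2 - 724*o + 3360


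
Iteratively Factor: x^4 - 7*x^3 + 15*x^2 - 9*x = (x - 3)*(x^3 - 4*x^2 + 3*x) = x*(x - 3)*(x^2 - 4*x + 3) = x*(x - 3)^2*(x - 1)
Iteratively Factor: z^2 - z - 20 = (z + 4)*(z - 5)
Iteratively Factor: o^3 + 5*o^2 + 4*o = (o + 1)*(o^2 + 4*o) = (o + 1)*(o + 4)*(o)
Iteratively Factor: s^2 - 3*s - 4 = (s - 4)*(s + 1)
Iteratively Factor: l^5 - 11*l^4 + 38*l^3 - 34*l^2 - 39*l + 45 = (l + 1)*(l^4 - 12*l^3 + 50*l^2 - 84*l + 45) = (l - 5)*(l + 1)*(l^3 - 7*l^2 + 15*l - 9) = (l - 5)*(l - 1)*(l + 1)*(l^2 - 6*l + 9) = (l - 5)*(l - 3)*(l - 1)*(l + 1)*(l - 3)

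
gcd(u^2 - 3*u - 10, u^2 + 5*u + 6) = u + 2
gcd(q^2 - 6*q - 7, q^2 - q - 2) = q + 1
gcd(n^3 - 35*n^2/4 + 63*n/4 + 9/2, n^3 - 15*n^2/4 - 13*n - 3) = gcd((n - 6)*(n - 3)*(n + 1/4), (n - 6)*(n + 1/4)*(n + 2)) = n^2 - 23*n/4 - 3/2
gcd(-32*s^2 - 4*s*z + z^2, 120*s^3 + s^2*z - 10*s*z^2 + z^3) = -8*s + z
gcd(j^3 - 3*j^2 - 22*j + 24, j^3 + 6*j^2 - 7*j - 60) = j + 4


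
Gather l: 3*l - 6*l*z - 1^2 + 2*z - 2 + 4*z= l*(3 - 6*z) + 6*z - 3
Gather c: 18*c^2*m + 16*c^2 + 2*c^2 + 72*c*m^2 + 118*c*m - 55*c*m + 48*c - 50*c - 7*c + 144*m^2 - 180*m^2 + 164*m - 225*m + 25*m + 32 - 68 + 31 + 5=c^2*(18*m + 18) + c*(72*m^2 + 63*m - 9) - 36*m^2 - 36*m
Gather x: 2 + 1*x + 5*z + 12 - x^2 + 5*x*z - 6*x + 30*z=-x^2 + x*(5*z - 5) + 35*z + 14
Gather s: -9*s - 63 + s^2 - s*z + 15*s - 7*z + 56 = s^2 + s*(6 - z) - 7*z - 7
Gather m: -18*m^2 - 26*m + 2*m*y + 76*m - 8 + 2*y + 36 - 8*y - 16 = -18*m^2 + m*(2*y + 50) - 6*y + 12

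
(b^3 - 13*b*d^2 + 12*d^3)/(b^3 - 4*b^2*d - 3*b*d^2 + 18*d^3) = (b^2 + 3*b*d - 4*d^2)/(b^2 - b*d - 6*d^2)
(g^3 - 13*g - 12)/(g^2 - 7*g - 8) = (g^2 - g - 12)/(g - 8)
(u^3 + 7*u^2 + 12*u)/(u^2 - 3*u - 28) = u*(u + 3)/(u - 7)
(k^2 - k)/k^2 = (k - 1)/k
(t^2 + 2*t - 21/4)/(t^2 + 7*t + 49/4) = (2*t - 3)/(2*t + 7)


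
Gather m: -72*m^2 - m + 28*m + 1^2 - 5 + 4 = -72*m^2 + 27*m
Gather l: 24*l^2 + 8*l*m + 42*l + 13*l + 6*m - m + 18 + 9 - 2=24*l^2 + l*(8*m + 55) + 5*m + 25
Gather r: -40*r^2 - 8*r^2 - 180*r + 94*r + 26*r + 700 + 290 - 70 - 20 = -48*r^2 - 60*r + 900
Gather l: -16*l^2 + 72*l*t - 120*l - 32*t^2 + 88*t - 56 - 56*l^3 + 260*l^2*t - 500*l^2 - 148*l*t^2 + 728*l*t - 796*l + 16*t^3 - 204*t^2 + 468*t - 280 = -56*l^3 + l^2*(260*t - 516) + l*(-148*t^2 + 800*t - 916) + 16*t^3 - 236*t^2 + 556*t - 336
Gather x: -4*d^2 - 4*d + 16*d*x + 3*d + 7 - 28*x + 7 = -4*d^2 - d + x*(16*d - 28) + 14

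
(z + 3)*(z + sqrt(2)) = z^2 + sqrt(2)*z + 3*z + 3*sqrt(2)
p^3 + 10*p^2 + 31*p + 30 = (p + 2)*(p + 3)*(p + 5)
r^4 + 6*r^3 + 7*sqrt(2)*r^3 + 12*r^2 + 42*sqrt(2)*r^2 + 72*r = r*(r + 6)*(r + sqrt(2))*(r + 6*sqrt(2))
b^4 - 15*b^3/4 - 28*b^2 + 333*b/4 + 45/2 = (b - 6)*(b - 3)*(b + 1/4)*(b + 5)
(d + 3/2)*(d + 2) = d^2 + 7*d/2 + 3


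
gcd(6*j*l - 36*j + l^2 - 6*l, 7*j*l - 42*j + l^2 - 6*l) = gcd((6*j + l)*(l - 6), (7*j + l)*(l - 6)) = l - 6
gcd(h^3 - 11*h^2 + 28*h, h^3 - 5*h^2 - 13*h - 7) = h - 7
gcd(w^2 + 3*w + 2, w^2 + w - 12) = 1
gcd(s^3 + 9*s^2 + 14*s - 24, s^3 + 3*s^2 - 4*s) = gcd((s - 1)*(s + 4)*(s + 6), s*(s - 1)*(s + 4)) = s^2 + 3*s - 4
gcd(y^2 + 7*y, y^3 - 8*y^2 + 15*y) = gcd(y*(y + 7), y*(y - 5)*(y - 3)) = y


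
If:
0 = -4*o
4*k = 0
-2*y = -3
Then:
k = 0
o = 0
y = 3/2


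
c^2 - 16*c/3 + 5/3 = (c - 5)*(c - 1/3)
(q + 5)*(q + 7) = q^2 + 12*q + 35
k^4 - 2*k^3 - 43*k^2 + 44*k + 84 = (k - 7)*(k - 2)*(k + 1)*(k + 6)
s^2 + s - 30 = (s - 5)*(s + 6)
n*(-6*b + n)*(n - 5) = -6*b*n^2 + 30*b*n + n^3 - 5*n^2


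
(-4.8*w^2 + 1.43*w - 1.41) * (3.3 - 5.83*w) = 27.984*w^3 - 24.1769*w^2 + 12.9393*w - 4.653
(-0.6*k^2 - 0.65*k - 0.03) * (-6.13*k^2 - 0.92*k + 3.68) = 3.678*k^4 + 4.5365*k^3 - 1.4261*k^2 - 2.3644*k - 0.1104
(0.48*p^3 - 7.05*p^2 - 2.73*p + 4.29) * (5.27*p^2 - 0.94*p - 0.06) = 2.5296*p^5 - 37.6047*p^4 - 7.7889*p^3 + 25.5975*p^2 - 3.8688*p - 0.2574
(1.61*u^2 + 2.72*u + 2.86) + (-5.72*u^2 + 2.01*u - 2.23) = -4.11*u^2 + 4.73*u + 0.63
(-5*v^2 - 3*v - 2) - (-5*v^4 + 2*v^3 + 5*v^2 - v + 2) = 5*v^4 - 2*v^3 - 10*v^2 - 2*v - 4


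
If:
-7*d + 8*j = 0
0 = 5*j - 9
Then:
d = 72/35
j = 9/5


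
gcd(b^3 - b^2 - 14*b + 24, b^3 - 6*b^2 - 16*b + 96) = b + 4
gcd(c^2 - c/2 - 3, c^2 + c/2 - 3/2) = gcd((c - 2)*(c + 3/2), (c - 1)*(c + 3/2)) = c + 3/2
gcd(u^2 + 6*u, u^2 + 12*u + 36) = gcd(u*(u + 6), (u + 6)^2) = u + 6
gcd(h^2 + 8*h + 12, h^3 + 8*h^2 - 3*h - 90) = h + 6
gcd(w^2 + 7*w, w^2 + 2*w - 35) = w + 7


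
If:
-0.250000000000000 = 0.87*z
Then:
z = -0.29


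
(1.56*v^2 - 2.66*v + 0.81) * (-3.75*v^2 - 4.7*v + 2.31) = -5.85*v^4 + 2.643*v^3 + 13.0681*v^2 - 9.9516*v + 1.8711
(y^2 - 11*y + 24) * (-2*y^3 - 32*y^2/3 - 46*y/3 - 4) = -2*y^5 + 34*y^4/3 + 54*y^3 - 274*y^2/3 - 324*y - 96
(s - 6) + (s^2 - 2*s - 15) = s^2 - s - 21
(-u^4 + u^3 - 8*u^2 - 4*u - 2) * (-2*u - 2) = 2*u^5 + 14*u^3 + 24*u^2 + 12*u + 4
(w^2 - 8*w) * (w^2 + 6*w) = w^4 - 2*w^3 - 48*w^2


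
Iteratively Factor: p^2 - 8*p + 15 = (p - 3)*(p - 5)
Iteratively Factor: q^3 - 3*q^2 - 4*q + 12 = (q - 2)*(q^2 - q - 6) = (q - 3)*(q - 2)*(q + 2)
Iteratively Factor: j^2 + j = (j)*(j + 1)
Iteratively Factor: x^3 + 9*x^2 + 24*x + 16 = (x + 1)*(x^2 + 8*x + 16) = (x + 1)*(x + 4)*(x + 4)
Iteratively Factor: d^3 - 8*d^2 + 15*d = (d - 3)*(d^2 - 5*d) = d*(d - 3)*(d - 5)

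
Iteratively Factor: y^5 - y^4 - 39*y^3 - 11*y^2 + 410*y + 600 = (y + 2)*(y^4 - 3*y^3 - 33*y^2 + 55*y + 300) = (y + 2)*(y + 3)*(y^3 - 6*y^2 - 15*y + 100) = (y - 5)*(y + 2)*(y + 3)*(y^2 - y - 20) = (y - 5)*(y + 2)*(y + 3)*(y + 4)*(y - 5)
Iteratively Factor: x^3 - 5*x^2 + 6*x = (x)*(x^2 - 5*x + 6) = x*(x - 3)*(x - 2)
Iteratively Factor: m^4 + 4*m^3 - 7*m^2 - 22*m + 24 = (m + 3)*(m^3 + m^2 - 10*m + 8) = (m + 3)*(m + 4)*(m^2 - 3*m + 2) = (m - 2)*(m + 3)*(m + 4)*(m - 1)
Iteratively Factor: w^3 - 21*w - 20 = (w - 5)*(w^2 + 5*w + 4) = (w - 5)*(w + 4)*(w + 1)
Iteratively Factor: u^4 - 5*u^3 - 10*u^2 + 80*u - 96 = (u - 3)*(u^3 - 2*u^2 - 16*u + 32) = (u - 3)*(u + 4)*(u^2 - 6*u + 8) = (u - 4)*(u - 3)*(u + 4)*(u - 2)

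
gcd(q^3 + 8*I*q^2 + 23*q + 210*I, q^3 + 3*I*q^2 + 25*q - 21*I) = q + 7*I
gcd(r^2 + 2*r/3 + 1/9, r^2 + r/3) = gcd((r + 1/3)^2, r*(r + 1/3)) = r + 1/3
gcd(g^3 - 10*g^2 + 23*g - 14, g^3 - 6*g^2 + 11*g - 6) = g^2 - 3*g + 2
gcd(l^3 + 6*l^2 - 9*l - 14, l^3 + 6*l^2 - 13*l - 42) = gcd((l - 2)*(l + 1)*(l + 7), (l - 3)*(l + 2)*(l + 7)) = l + 7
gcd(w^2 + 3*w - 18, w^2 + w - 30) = w + 6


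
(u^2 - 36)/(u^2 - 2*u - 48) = (u - 6)/(u - 8)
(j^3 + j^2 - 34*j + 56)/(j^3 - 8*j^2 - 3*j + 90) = (j^3 + j^2 - 34*j + 56)/(j^3 - 8*j^2 - 3*j + 90)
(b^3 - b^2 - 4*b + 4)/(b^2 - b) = b - 4/b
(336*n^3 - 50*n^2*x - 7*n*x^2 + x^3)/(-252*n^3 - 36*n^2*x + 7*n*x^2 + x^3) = (-8*n + x)/(6*n + x)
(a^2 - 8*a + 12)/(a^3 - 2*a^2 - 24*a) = (a - 2)/(a*(a + 4))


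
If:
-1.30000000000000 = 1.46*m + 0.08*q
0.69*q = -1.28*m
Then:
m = -0.99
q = 1.84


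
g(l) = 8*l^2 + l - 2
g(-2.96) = 65.13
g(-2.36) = 40.20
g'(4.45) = 72.20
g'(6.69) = 108.04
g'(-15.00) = -239.00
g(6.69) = 362.74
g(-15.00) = 1783.00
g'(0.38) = 7.08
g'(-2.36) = -36.76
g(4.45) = 160.87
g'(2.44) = 40.04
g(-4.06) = 125.81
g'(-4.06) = -63.96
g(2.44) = 48.07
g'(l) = 16*l + 1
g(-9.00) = 637.00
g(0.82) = 4.20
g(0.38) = -0.46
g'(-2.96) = -46.36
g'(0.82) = 14.12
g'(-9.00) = -143.00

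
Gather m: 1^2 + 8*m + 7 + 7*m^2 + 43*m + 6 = 7*m^2 + 51*m + 14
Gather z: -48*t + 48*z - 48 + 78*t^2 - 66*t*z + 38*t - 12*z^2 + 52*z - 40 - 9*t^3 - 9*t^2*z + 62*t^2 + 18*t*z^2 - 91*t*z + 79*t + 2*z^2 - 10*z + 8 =-9*t^3 + 140*t^2 + 69*t + z^2*(18*t - 10) + z*(-9*t^2 - 157*t + 90) - 80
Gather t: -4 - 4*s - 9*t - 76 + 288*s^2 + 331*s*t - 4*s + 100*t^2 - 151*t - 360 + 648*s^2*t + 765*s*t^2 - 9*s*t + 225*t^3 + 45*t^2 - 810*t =288*s^2 - 8*s + 225*t^3 + t^2*(765*s + 145) + t*(648*s^2 + 322*s - 970) - 440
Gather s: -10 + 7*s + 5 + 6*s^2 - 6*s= 6*s^2 + s - 5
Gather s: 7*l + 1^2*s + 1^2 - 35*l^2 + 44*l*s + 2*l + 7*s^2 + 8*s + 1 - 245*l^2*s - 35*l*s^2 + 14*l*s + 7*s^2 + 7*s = -35*l^2 + 9*l + s^2*(14 - 35*l) + s*(-245*l^2 + 58*l + 16) + 2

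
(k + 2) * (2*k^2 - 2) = 2*k^3 + 4*k^2 - 2*k - 4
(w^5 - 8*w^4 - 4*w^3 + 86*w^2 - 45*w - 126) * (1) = w^5 - 8*w^4 - 4*w^3 + 86*w^2 - 45*w - 126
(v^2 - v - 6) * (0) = 0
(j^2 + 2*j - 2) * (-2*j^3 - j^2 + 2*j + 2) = -2*j^5 - 5*j^4 + 4*j^3 + 8*j^2 - 4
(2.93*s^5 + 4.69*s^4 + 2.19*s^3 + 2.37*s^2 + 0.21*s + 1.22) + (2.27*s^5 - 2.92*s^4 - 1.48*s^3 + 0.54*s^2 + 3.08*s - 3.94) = 5.2*s^5 + 1.77*s^4 + 0.71*s^3 + 2.91*s^2 + 3.29*s - 2.72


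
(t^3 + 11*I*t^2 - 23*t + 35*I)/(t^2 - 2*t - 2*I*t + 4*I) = (t^3 + 11*I*t^2 - 23*t + 35*I)/(t^2 - 2*t - 2*I*t + 4*I)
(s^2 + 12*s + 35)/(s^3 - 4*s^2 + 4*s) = (s^2 + 12*s + 35)/(s*(s^2 - 4*s + 4))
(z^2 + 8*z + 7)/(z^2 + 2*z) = (z^2 + 8*z + 7)/(z*(z + 2))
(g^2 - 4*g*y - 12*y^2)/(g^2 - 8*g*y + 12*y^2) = (-g - 2*y)/(-g + 2*y)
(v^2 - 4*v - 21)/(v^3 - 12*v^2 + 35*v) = (v + 3)/(v*(v - 5))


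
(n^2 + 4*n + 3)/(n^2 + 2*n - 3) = (n + 1)/(n - 1)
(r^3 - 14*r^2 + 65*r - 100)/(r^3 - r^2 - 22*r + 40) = (r^2 - 10*r + 25)/(r^2 + 3*r - 10)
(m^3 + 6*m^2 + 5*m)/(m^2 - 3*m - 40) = m*(m + 1)/(m - 8)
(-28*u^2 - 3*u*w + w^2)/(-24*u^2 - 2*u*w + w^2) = (7*u - w)/(6*u - w)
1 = 1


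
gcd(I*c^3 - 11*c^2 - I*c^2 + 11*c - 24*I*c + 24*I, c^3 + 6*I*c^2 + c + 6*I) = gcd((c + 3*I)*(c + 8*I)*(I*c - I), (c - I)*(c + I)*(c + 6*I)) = 1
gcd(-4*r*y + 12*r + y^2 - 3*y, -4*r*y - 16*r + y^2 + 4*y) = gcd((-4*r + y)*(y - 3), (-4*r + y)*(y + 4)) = -4*r + y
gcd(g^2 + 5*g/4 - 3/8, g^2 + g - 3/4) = g + 3/2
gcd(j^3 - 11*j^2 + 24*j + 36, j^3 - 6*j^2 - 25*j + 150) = j - 6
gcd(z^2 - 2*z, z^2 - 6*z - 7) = 1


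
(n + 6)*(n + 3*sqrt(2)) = n^2 + 3*sqrt(2)*n + 6*n + 18*sqrt(2)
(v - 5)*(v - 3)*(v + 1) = v^3 - 7*v^2 + 7*v + 15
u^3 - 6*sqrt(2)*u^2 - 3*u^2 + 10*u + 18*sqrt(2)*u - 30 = (u - 3)*(u - 5*sqrt(2))*(u - sqrt(2))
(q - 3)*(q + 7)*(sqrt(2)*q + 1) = sqrt(2)*q^3 + q^2 + 4*sqrt(2)*q^2 - 21*sqrt(2)*q + 4*q - 21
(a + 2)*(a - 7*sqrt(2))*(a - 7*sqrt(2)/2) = a^3 - 21*sqrt(2)*a^2/2 + 2*a^2 - 21*sqrt(2)*a + 49*a + 98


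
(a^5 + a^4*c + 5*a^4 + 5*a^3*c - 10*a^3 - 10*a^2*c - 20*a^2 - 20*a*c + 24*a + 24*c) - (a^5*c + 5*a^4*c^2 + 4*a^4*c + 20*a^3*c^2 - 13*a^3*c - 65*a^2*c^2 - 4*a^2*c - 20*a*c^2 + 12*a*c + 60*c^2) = -a^5*c + a^5 - 5*a^4*c^2 - 3*a^4*c + 5*a^4 - 20*a^3*c^2 + 18*a^3*c - 10*a^3 + 65*a^2*c^2 - 6*a^2*c - 20*a^2 + 20*a*c^2 - 32*a*c + 24*a - 60*c^2 + 24*c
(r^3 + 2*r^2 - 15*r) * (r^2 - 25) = r^5 + 2*r^4 - 40*r^3 - 50*r^2 + 375*r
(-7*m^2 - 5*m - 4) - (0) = -7*m^2 - 5*m - 4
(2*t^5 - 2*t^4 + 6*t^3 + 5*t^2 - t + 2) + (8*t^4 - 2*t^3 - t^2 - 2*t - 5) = 2*t^5 + 6*t^4 + 4*t^3 + 4*t^2 - 3*t - 3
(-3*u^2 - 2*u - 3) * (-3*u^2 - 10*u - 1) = 9*u^4 + 36*u^3 + 32*u^2 + 32*u + 3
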